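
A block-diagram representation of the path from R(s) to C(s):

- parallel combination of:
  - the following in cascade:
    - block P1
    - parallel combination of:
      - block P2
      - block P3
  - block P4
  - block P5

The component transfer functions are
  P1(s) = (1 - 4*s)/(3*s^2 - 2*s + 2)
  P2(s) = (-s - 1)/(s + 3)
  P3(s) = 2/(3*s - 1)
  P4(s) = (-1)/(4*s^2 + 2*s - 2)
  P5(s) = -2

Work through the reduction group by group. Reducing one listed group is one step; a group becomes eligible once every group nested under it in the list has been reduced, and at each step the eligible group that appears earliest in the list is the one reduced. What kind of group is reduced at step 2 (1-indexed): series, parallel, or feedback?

[1] add P2, P3 (parallel)
[2] series reduction of P1, (P2+P3)
[3] sum the parallel branches (P1*(P2+P3)), P4, P5
So the answer for step 2 is series.

Therefore the answer is series.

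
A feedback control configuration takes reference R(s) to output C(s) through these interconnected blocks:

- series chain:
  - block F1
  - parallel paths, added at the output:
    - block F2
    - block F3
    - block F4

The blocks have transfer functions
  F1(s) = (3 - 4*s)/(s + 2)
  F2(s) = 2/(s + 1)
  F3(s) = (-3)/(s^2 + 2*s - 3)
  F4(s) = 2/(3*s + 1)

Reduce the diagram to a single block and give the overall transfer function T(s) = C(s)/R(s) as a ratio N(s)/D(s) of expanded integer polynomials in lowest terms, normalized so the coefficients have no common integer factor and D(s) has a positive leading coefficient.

(1) sum the parallel branches F2, F3, F4: (8*s^3 + 11*s^2 - 28*s - 15)/(3*s^4 + 10*s^3 - 10*s - 3)
(2) reduce the series chain F1, (F2+F3+F4): this yields T(s), and no further normalization is needed

Final answer: (-32*s^4 - 20*s^3 + 145*s^2 - 24*s - 45)/(3*s^5 + 16*s^4 + 20*s^3 - 10*s^2 - 23*s - 6)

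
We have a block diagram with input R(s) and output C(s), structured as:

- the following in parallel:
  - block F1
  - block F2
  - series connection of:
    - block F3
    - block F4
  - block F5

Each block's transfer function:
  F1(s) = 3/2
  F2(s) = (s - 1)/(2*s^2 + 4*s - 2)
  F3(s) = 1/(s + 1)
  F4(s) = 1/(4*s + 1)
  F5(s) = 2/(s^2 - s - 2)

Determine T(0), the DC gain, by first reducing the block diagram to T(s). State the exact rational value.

1. series reduction of F3, F4 = 1/(4*s^2 + 5*s + 1)
2. add F1, F2, (F3*F4), F5 (parallel) = (12*s^5 + 19*s^4 - 46*s^3 - 21*s^2 + 4*s + 8)/(8*s^5 + 10*s^4 - 38*s^3 - 34*s^2 + 10*s + 4)
DC gain: substitute s = 0 into T(s) from step 2: T(0) = 8/4 = 2.

Answer: 2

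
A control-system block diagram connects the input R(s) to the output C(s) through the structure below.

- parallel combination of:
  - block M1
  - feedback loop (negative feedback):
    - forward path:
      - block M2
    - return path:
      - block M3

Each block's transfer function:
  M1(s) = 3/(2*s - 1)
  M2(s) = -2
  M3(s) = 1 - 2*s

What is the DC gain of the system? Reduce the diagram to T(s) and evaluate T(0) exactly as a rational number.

Reducing step by step:

(1) feedback reduction of M2, M3: (-2)/(4*s - 1)
(2) parallel reduction of M1, [M2/(1+M2*M3)]: (8*s - 1)/(8*s^2 - 6*s + 1)
Evaluating the step-2 result (the overall T(s)) at s = 0 gives T(0) = -1/1 = -1.

Answer: -1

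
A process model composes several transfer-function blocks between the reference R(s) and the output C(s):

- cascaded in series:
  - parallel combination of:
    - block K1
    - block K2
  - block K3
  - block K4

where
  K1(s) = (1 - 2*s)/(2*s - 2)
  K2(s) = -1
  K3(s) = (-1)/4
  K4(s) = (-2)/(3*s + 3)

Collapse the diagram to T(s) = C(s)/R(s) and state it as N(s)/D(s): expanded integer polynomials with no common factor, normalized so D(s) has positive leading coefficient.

1. reduce the parallel group K1, K2 gives (3 - 4*s)/(2*s - 2)
2. cascade (K1+K2), K3, K4 - this is the overall T(s), already in the required normalized form

Therefore the answer is (3 - 4*s)/(12*s^2 - 12).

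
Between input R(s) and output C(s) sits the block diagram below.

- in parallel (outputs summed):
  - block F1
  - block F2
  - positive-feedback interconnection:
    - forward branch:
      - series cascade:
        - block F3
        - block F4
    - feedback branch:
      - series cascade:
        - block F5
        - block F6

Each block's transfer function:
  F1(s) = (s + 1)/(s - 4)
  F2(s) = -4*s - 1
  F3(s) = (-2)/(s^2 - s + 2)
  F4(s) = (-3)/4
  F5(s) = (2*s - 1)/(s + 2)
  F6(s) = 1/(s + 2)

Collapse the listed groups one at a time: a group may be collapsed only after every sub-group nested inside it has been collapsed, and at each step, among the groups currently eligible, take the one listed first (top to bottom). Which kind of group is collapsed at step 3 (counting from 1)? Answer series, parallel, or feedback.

Answer: feedback

Working:
1. reduce the series chain F3, F4
2. reduce the series chain F5, F6
3. reduce the feedback loop with forward (F3*F4) and return (F5*F6)
4. sum the parallel branches F1, F2, [(F3*F4)/(1-(F3*F4)*(F5*F6))]
So the answer for step 3 is feedback.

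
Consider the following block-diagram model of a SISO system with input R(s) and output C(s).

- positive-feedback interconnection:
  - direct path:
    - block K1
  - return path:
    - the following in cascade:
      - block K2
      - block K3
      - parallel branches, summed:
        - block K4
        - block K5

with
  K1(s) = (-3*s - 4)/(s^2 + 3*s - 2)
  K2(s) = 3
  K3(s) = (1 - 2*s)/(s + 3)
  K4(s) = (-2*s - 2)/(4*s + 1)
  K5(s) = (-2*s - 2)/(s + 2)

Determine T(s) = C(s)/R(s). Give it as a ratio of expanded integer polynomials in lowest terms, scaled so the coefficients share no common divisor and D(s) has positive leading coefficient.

Reducing step by step:

Step 1 - reduce the parallel group K4, K5: (-10*s^2 - 16*s - 6)/(4*s^2 + 9*s + 2)
Step 2 - series reduction of K2, K3, (K4+K5): (60*s^3 + 66*s^2 - 12*s - 18)/(4*s^3 + 21*s^2 + 29*s + 6)
Step 3 - apply the feedback formula to K1, (K2*K3*(K4+K5)), giving the overall T(s)

Answer: (-12*s^4 - 79*s^3 - 171*s^2 - 134*s - 24)/(4*s^5 + 213*s^4 + 522*s^3 + 279*s^2 - 142*s - 84)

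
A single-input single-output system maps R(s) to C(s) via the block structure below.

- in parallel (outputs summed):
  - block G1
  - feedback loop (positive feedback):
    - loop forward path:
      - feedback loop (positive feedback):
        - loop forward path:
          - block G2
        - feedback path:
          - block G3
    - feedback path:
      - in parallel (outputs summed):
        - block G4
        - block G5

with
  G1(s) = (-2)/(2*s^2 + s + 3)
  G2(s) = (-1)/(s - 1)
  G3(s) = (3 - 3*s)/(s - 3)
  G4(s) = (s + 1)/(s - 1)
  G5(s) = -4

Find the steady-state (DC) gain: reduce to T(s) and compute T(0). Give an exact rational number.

Answer: -11/21

Working:
Step 1: apply the feedback formula to G2, G3 = (3 - s)/(s^2 - 7*s + 6)
Step 2: reduce the parallel group G4, G5 = (5 - 3*s)/(s - 1)
Step 3: apply the feedback formula to [G2/(1-G2*G3)], (G4+G5) = (-s^2 + 4*s - 3)/(s^3 - 11*s^2 + 27*s - 21)
Step 4: sum the parallel branches G1, [[G2/(1-G2*G3)]/(1-[G2/(1-G2*G3)]*(G4+G5))] = (-2*s^4 + 5*s^3 + 17*s^2 - 45*s + 33)/(2*s^5 - 21*s^4 + 46*s^3 - 48*s^2 + 60*s - 63)
The step-4 result is T(s). Setting s = 0: T(0) = 33/(-63) = -11/21.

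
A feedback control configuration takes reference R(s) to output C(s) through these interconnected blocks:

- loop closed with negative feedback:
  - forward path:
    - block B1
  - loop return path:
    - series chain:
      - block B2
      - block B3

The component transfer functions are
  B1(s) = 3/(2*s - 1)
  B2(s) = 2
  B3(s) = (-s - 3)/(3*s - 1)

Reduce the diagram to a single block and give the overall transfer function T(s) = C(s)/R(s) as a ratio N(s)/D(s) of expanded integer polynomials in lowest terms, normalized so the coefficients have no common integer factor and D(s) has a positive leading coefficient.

(1) combine B2, B3 in series: (-2*s - 6)/(3*s - 1)
(2) reduce the feedback loop with forward B1 and return (B2*B3), which is the overall transfer function T(s) = C(s)/R(s) in lowest terms

Answer: (9*s - 3)/(6*s^2 - 11*s - 17)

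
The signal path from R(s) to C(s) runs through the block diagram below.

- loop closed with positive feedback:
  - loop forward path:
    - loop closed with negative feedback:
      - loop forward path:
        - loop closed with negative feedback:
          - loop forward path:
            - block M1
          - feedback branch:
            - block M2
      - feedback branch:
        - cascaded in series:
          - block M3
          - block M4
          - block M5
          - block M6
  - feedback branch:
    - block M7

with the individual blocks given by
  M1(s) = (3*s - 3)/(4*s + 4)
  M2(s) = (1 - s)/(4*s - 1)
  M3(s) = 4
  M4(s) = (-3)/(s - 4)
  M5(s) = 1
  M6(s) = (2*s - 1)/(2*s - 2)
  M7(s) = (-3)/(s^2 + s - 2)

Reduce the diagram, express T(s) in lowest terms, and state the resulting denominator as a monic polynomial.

1. close the feedback loop around M1, M2; result (12*s^2 - 15*s + 3)/(13*s^2 + 18*s - 7)
2. cascade M3, M4, M5, M6; result (6 - 12*s)/(s^2 - 5*s + 4)
3. close the feedback loop around [M1/(1+M1*M2)], (M3*M4*M5*M6); result (12*s^3 - 63*s^2 + 63*s - 12)/(13*s^3 - 178*s^2 + 29*s + 10)
4. apply the feedback formula to [[M1/(1+M1*M2)]/(1+[M1/(1+M1*M2)]*(M3*M4*M5*M6))], M7; result (12*s^4 - 39*s^3 - 63*s^2 + 114*s - 24)/(13*s^4 - 152*s^3 - 291*s^2 - 85*s + 56)
Step 4 gives the fully reduced T(s), with no common factor left to cancel. The denominator's leading coefficient is 13, so divide each of its coefficients by 13 to get the monic form.

Therefore the answer is s^4 - 152*s^3/13 - 291*s^2/13 - 85*s/13 + 56/13.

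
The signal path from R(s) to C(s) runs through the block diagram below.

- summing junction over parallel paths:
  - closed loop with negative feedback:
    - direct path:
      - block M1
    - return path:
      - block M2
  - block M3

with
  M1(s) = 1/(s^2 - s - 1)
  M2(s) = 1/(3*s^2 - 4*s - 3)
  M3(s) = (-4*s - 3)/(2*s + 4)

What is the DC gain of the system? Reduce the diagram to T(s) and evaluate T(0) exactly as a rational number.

(1) feedback reduction of M1, M2, giving (3*s^2 - 4*s - 3)/(3*s^4 - 7*s^3 - 2*s^2 + 7*s + 4)
(2) parallel reduction of [M1/(1+M1*M2)], M3, giving (-12*s^5 + 19*s^4 + 35*s^3 - 18*s^2 - 59*s - 24)/(6*s^5 - 2*s^4 - 32*s^3 + 6*s^2 + 36*s + 16)
DC gain: substitute s = 0 into T(s) from step 2: T(0) = -24/16 = -3/2.

Therefore the answer is -3/2.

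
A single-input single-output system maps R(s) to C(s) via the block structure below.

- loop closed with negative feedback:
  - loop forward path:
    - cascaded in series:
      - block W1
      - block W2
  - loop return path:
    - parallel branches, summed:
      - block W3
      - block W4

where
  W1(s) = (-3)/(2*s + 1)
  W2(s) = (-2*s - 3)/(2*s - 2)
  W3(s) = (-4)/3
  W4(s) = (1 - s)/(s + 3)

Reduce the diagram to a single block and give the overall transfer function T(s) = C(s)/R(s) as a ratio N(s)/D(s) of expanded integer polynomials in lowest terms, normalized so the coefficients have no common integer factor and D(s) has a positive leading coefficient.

First reduce the diagram to T(s).

1. combine W1, W2 in series: (6*s + 9)/(4*s^2 - 2*s - 2)
2. reduce the parallel group W3, W4: (-7*s - 9)/(3*s + 9)
3. apply the feedback formula to (W1*W2), (W3+W4) - this is the overall T(s), already in the required normalized form

Answer: (6*s^2 + 27*s + 27)/(4*s^3 - 4*s^2 - 47*s - 33)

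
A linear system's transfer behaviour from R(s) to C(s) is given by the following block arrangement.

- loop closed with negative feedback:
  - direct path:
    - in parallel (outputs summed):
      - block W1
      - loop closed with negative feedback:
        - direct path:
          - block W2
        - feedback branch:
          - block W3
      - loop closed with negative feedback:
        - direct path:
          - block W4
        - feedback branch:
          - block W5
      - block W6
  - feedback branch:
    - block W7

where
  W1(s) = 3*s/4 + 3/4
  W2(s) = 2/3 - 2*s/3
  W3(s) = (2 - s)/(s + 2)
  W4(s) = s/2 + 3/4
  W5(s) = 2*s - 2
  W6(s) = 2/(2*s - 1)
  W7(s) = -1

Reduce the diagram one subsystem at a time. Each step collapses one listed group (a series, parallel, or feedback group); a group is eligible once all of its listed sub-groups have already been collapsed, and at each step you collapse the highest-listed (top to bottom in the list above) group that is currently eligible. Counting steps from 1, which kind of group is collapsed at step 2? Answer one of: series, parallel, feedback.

The answer is feedback.

Reasoning:
Step 1 - reduce the feedback loop with forward W2 and return W3
Step 2 - collapse the loop (W4 forward, W5 return)
Step 3 - sum the parallel branches W1, [W2/(1+W2*W3)], [W4/(1+W4*W5)], W6
Step 4 - reduce the feedback loop with forward (W1+[W2/(1+W2*W3)]+[W4/(1+W4*W5)]+W6) and return W7
At step 2 the group reduced is feedback.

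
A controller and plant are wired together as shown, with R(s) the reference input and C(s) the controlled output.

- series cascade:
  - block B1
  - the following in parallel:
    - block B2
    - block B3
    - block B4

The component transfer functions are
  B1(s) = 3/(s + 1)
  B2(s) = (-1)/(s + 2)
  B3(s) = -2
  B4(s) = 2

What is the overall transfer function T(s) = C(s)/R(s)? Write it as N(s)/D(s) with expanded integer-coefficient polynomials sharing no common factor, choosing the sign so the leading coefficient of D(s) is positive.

Step 1: parallel reduction of B2, B3, B4; result (-1)/(s + 2)
Step 2: multiply B1, (B2+B3+B4) (series); the result is T(s) itself (integer coefficients, no common factor, positive leading denominator coefficient)

Therefore the answer is (-3)/(s^2 + 3*s + 2).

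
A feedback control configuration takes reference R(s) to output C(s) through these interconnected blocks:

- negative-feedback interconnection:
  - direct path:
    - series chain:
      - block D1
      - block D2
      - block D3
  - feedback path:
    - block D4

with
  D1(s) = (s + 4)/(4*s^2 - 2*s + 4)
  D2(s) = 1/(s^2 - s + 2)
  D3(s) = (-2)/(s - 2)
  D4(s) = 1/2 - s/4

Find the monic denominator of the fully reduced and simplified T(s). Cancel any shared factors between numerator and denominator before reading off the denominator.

The answer is s^5 - 7*s^4/2 + 13*s^3/2 - 71*s^2/8 + 25*s/4 - 5.

Reasoning:
Step 1. series reduction of D1, D2, D3 gives (-s - 4)/(2*s^5 - 7*s^4 + 13*s^3 - 18*s^2 + 12*s - 8)
Step 2. feedback reduction of (D1*D2*D3), D4 gives (-4*s - 16)/(8*s^5 - 28*s^4 + 52*s^3 - 71*s^2 + 50*s - 40)
T(s) is the step-2 result (common factors already cancelled). Leading coefficient of the denominator: 8. Divide through by 8 for the monic polynomial.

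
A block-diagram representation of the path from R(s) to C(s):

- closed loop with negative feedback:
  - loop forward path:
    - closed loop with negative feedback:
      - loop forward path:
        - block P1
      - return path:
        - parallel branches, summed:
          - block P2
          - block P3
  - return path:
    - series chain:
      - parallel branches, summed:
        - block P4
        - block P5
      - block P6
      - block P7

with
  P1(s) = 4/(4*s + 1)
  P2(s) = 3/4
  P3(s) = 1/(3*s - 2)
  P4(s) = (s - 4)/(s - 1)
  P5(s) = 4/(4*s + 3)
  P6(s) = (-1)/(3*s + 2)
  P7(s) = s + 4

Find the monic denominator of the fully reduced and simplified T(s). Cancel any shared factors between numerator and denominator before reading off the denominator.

1. parallel reduction of P2, P3 -> (9*s - 2)/(12*s - 8)
2. apply the feedback formula to P1, (P2+P3) -> (3*s - 2)/(3*s^2 + s - 1)
3. combine P4, P5 in parallel -> (4*s^2 - 9*s - 16)/(4*s^2 - s - 3)
4. reduce the series chain (P4+P5), P6, P7 -> (-4*s^3 - 7*s^2 + 52*s + 64)/(12*s^3 + 5*s^2 - 11*s - 6)
5. apply the feedback formula to [P1/(1+P1*(P2+P3))], ((P4+P5)*P6*P7) -> (36*s^4 - 9*s^3 - 43*s^2 + 4*s + 12)/(36*s^5 + 15*s^4 - 53*s^3 + 136*s^2 + 93*s - 122)
T(s) is the step-5 result (common factors already cancelled). Leading coefficient of the denominator: 36. Divide through by 36 for the monic polynomial.

Hence the answer: s^5 + 5*s^4/12 - 53*s^3/36 + 34*s^2/9 + 31*s/12 - 61/18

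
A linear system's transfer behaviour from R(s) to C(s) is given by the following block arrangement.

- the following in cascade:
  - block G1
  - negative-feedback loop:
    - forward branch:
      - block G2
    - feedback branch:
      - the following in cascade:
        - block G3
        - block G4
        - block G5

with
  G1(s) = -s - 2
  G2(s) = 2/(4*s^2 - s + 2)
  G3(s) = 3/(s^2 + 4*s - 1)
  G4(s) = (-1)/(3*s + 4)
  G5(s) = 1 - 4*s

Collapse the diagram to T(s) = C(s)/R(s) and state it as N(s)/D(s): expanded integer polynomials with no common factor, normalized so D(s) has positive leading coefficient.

[1] multiply G3, G4, G5 (series) = (12*s - 3)/(3*s^3 + 16*s^2 + 13*s - 4)
[2] feedback reduction of G2, (G3*G4*G5) = (6*s^3 + 32*s^2 + 26*s - 8)/(12*s^5 + 61*s^4 + 42*s^3 + 3*s^2 + 54*s - 14)
[3] series reduction of G1, [G2/(1+G2*(G3*G4*G5))], which is the overall transfer function T(s) = C(s)/R(s) in lowest terms

Answer: (-6*s^4 - 44*s^3 - 90*s^2 - 44*s + 16)/(12*s^5 + 61*s^4 + 42*s^3 + 3*s^2 + 54*s - 14)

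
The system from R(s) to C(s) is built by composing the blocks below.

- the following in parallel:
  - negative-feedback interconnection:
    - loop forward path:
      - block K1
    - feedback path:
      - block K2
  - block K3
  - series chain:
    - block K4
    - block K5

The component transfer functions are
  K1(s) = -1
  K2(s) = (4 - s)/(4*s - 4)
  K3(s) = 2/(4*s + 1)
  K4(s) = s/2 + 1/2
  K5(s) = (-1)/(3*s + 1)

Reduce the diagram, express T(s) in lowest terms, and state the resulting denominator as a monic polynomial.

[1] apply the feedback formula to K1, K2 -> (4 - 4*s)/(5*s - 8)
[2] reduce the series chain K4, K5 -> (-s - 1)/(6*s + 2)
[3] add [K1/(1+K1*K2)], K3, (K4*K5) (parallel) -> (-116*s^3 + 107*s^2 + 7*s - 16)/(120*s^3 - 122*s^2 - 102*s - 16)
Step 3 gives the fully reduced T(s), with no common factor left to cancel. The denominator's leading coefficient is 120, so divide each of its coefficients by 120 to get the monic form.

Answer: s^3 - 61*s^2/60 - 17*s/20 - 2/15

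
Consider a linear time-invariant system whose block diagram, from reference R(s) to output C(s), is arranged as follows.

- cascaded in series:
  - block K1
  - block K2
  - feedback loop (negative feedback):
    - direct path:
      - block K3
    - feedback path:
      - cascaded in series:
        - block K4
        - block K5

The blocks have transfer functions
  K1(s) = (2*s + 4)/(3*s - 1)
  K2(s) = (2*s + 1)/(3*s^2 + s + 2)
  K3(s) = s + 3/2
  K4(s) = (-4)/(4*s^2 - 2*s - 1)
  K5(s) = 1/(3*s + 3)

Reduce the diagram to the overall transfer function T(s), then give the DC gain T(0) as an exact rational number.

Step 1. multiply K4, K5 (series) -> (-4)/(12*s^3 + 6*s^2 - 9*s - 3)
Step 2. apply the feedback formula to K3, (K4*K5) -> (24*s^4 + 48*s^3 - 33*s - 9)/(24*s^3 + 12*s^2 - 26*s - 18)
Step 3. cascade K1, K2, [K3/(1+K3*(K4*K5))] -> (48*s^6 + 216*s^5 + 288*s^4 + 30*s^3 - 183*s^2 - 111*s - 18)/(108*s^6 + 54*s^5 - 57*s^4 - 75*s^3 - 77*s^2 - 19*s + 18)
Evaluating the step-3 result (the overall T(s)) at s = 0 gives T(0) = -18/18 = -1.

Hence the answer: -1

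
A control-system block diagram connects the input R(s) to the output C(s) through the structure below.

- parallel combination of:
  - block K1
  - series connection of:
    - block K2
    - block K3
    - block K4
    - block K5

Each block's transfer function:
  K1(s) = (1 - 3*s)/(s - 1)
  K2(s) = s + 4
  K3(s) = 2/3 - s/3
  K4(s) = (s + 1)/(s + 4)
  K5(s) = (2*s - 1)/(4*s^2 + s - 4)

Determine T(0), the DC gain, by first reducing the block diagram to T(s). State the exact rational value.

1. reduce the series chain K2, K3, K4, K5 gives (-2*s^3 + 3*s^2 + 3*s - 2)/(12*s^2 + 3*s - 12)
2. sum the parallel branches K1, (K2*K3*K4*K5) gives (-2*s^4 - 31*s^3 + 3*s^2 + 34*s - 10)/(12*s^3 - 9*s^2 - 15*s + 12)
The step-2 result is T(s). Setting s = 0: T(0) = -10/12 = -5/6.

Final answer: -5/6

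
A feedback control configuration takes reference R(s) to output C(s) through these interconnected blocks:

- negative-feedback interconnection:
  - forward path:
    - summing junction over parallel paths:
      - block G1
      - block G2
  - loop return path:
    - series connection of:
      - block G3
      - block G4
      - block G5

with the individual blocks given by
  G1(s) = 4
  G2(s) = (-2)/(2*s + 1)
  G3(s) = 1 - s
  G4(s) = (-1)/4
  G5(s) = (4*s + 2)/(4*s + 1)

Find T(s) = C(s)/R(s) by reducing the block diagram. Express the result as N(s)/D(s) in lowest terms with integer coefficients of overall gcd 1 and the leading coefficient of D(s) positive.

(1) sum the parallel branches G1, G2; result (8*s + 2)/(2*s + 1)
(2) reduce the series chain G3, G4, G5; result (2*s^2 - s - 1)/(8*s + 2)
(3) reduce the feedback loop with forward (G1+G2) and return (G3*G4*G5), giving the overall T(s)

Answer: (8*s + 2)/(2*s^2 + s)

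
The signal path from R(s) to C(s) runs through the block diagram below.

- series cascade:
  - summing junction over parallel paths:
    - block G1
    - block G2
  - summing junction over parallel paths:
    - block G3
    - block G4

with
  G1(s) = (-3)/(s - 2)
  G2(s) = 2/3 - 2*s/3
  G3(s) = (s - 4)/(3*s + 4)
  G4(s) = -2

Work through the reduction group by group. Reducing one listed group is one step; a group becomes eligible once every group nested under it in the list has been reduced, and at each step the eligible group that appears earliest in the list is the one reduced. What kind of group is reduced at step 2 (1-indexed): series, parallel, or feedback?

Reducing step by step:

Step 1: combine G1, G2 in parallel
Step 2: sum the parallel branches G3, G4
Step 3: cascade (G1+G2), (G3+G4)
So the answer for step 2 is parallel.

Answer: parallel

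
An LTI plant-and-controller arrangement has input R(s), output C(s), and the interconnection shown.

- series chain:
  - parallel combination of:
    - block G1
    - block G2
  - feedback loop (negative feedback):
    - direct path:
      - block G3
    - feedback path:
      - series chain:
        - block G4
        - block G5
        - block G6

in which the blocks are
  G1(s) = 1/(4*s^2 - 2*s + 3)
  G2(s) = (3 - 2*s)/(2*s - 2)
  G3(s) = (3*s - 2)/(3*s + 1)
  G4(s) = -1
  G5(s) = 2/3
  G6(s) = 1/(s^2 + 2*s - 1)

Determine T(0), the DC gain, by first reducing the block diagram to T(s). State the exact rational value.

(1) reduce the parallel group G1, G2 gives (-8*s^3 + 16*s^2 - 10*s + 7)/(8*s^3 - 12*s^2 + 10*s - 6)
(2) combine G4, G5, G6 in series gives (-2)/(3*s^2 + 6*s - 3)
(3) close the feedback loop around G3, (G4*G5*G6) gives (9*s^3 + 12*s^2 - 21*s + 6)/(9*s^3 + 21*s^2 - 9*s + 1)
(4) reduce the series chain (G1+G2), [G3/(1+G3*(G4*G5*G6))] gives (-72*s^6 + 48*s^5 + 270*s^4 - 441*s^3 + 390*s^2 - 207*s + 42)/(72*s^6 + 60*s^5 - 234*s^4 + 272*s^3 - 228*s^2 + 64*s - 6)
Evaluating the step-4 result (the overall T(s)) at s = 0 gives T(0) = 42/(-6) = -7.

Answer: -7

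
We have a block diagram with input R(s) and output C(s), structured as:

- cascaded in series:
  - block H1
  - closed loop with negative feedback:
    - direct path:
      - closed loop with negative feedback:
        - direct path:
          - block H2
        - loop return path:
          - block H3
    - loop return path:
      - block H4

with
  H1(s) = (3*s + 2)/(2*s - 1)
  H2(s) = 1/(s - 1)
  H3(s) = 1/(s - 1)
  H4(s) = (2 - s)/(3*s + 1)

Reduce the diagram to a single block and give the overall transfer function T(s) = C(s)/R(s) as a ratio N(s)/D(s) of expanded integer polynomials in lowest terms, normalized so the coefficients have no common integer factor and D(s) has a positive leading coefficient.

Answer: (9*s^3 - 7*s - 2)/(6*s^4 - 15*s^3 + 20*s^2 - 7*s)

Working:
(1) apply the feedback formula to H2, H3; result (s - 1)/(s^2 - 2*s + 2)
(2) collapse the loop ([H2/(1+H2*H3)] forward, H4 return); result (3*s^2 - 2*s - 1)/(3*s^3 - 6*s^2 + 7*s)
(3) combine H1, [[H2/(1+H2*H3)]/(1+[H2/(1+H2*H3)]*H4)] in series - this is the overall T(s), already in the required normalized form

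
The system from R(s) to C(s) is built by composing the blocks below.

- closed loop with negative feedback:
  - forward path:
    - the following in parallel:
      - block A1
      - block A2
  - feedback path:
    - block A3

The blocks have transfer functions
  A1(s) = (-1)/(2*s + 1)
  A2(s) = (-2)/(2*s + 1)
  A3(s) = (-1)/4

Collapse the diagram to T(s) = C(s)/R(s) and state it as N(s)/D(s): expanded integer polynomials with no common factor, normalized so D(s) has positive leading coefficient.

Reducing step by step:

(1) reduce the parallel group A1, A2, giving (-3)/(2*s + 1)
(2) close the feedback loop around (A1+A2), A3: this yields T(s), and no further normalization is needed

Answer: (-12)/(8*s + 7)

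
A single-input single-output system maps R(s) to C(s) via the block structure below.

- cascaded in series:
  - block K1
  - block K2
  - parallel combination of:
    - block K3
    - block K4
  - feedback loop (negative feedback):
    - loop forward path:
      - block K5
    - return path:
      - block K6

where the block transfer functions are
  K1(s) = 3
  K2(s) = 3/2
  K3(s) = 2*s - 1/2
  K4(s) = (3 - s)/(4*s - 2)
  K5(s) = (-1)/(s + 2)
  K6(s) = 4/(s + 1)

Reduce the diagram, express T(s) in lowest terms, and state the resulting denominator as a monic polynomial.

The answer is s^3 + 5*s^2/2 - 7*s/2 + 1.

Reasoning:
1. add K3, K4 (parallel), giving (8*s^2 - 7*s + 4)/(4*s - 2)
2. feedback reduction of K5, K6, giving (-s - 1)/(s^2 + 3*s - 2)
3. multiply K1, K2, (K3+K4), [K5/(1+K5*K6)] (series), giving (-72*s^3 - 9*s^2 + 27*s - 36)/(8*s^3 + 20*s^2 - 28*s + 8)
T(s) is the step-3 result (common factors already cancelled). Leading coefficient of the denominator: 8. Divide through by 8 for the monic polynomial.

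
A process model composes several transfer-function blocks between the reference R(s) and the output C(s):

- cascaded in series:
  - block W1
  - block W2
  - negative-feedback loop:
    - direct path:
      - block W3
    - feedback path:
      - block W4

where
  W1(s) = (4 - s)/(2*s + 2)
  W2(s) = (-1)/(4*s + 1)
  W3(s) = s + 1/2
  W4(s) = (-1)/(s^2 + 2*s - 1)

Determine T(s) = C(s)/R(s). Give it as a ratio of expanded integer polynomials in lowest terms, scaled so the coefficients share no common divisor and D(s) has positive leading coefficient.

Reducing step by step:

Step 1. close the feedback loop around W3, W4 = (2*s^3 + 5*s^2 - 1)/(2*s^2 + 2*s - 3)
Step 2. series reduction of W1, W2, [W3/(1+W3*W4)]; the result is T(s) itself (integer coefficients, no common factor, positive leading denominator coefficient)

Answer: (2*s^4 - 3*s^3 - 20*s^2 - s + 4)/(16*s^4 + 36*s^3 - 26*s - 6)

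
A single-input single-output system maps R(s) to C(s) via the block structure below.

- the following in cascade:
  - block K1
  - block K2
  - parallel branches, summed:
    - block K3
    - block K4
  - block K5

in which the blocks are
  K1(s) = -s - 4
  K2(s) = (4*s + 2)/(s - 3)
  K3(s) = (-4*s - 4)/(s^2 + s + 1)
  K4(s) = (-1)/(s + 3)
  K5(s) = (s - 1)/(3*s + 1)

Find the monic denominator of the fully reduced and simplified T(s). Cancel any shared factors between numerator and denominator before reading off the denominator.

First reduce the diagram to T(s).

(1) combine K3, K4 in parallel: (-5*s^2 - 17*s - 13)/(s^3 + 4*s^2 + 4*s + 3)
(2) series reduction of K1, K2, (K3+K4), K5: (20*s^5 + 138*s^4 + 240*s^3 - 28*s^2 - 266*s - 104)/(3*s^5 + 4*s^4 - 23*s^3 - 35*s^2 - 36*s - 9)
That last expression is T(s), already simplified. Scaling its denominator by 1/3 (the reciprocal of the leading coefficient) yields the monic denominator.

Answer: s^5 + 4*s^4/3 - 23*s^3/3 - 35*s^2/3 - 12*s - 3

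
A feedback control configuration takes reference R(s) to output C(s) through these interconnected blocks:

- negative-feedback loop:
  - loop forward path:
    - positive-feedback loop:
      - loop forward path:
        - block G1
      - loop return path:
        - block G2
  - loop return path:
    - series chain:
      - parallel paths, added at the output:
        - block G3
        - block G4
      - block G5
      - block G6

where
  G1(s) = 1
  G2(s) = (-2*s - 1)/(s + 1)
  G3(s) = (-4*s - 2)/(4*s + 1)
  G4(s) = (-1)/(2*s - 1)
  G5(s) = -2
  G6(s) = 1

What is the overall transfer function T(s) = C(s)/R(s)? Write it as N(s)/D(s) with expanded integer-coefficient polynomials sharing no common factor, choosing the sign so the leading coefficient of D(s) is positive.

First reduce the diagram to T(s).

Step 1 - apply the feedback formula to G1, G2 -> (s + 1)/(3*s + 2)
Step 2 - add G3, G4 (parallel) -> (-8*s^2 - 4*s + 1)/(8*s^2 - 2*s - 1)
Step 3 - reduce the series chain (G3+G4), G5, G6 -> (16*s^2 + 8*s - 2)/(8*s^2 - 2*s - 1)
Step 4 - feedback reduction of [G1/(1-G1*G2)], ((G3+G4)*G5*G6), giving the overall T(s)

Answer: (8*s^3 + 6*s^2 - 3*s - 1)/(40*s^3 + 34*s^2 - s - 4)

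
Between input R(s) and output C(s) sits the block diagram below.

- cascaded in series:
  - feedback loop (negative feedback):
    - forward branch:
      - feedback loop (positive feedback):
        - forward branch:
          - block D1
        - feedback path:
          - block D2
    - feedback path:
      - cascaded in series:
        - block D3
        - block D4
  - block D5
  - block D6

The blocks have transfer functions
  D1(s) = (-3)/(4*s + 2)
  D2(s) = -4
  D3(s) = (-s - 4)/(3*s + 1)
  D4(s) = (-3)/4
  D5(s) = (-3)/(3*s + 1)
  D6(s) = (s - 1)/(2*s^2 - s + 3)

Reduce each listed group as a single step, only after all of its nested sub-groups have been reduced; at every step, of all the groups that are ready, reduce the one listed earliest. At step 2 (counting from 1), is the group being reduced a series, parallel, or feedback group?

Step 1 - close the feedback loop around D1, D2
Step 2 - combine D3, D4 in series
Step 3 - close the feedback loop around [D1/(1-D1*D2)], (D3*D4)
Step 4 - reduce the series chain [[D1/(1-D1*D2)]/(1+[D1/(1-D1*D2)]*(D3*D4))], D5, D6
The group at step 2 is a series group.

Therefore the answer is series.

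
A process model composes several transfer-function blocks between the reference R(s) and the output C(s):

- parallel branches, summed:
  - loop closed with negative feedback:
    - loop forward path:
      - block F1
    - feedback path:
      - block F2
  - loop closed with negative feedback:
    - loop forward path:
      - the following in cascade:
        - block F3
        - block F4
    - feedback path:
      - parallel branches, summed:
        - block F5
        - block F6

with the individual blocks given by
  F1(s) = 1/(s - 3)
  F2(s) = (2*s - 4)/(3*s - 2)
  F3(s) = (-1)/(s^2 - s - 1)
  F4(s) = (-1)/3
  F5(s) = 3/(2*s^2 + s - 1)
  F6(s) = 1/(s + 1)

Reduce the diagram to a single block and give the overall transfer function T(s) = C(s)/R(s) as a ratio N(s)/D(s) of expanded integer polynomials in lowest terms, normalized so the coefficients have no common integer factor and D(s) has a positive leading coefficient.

Step 1. reduce the feedback loop with forward F1 and return F2 -> (3*s - 2)/(3*s^2 - 9*s + 2)
Step 2. series reduction of F3, F4 -> 1/(3*s^2 - 3*s - 3)
Step 3. reduce the parallel group F5, F6 -> 2/(2*s - 1)
Step 4. close the feedback loop around (F3*F4), (F5+F6) -> (2*s - 1)/(6*s^3 - 9*s^2 - 3*s + 5)
Step 5. combine [F1/(1+F1*F2)], [(F3*F4)/(1+(F3*F4)*(F5+F6))] in parallel, which is the overall transfer function T(s) = C(s)/R(s) in lowest terms

Hence the answer: (18*s^4 - 33*s^3 - 12*s^2 + 34*s - 12)/(18*s^5 - 81*s^4 + 84*s^3 + 24*s^2 - 51*s + 10)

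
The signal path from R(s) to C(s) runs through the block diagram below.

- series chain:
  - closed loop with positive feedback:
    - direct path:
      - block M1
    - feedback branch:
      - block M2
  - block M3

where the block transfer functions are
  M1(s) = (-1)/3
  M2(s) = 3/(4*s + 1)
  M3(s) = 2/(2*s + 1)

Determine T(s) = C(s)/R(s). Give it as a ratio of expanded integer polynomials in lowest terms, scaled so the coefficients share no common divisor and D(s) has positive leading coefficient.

First reduce the diagram to T(s).

Step 1 - close the feedback loop around M1, M2 = (-4*s - 1)/(12*s + 6)
Step 2 - combine [M1/(1-M1*M2)], M3 in series: this yields T(s), and no further normalization is needed

Answer: (-4*s - 1)/(12*s^2 + 12*s + 3)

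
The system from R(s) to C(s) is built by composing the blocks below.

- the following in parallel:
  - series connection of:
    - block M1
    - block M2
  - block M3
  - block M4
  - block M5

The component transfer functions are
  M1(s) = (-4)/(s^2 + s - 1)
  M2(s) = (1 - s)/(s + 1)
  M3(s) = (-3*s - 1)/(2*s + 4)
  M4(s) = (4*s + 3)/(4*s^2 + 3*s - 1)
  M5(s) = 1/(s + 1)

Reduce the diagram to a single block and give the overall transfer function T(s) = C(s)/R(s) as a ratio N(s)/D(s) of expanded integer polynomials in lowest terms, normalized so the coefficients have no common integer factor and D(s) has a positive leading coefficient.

The answer is (-12*s^5 - 9*s^4 + 83*s^3 + 66*s^2 - 99*s + 7)/(8*s^5 + 30*s^4 + 24*s^3 - 16*s^2 - 14*s + 4).

Reasoning:
Step 1: combine M1, M2 in series, giving (4*s - 4)/(s^3 + 2*s^2 - 1)
Step 2: add (M1*M2), M3, M4, M5 (parallel), giving the overall T(s)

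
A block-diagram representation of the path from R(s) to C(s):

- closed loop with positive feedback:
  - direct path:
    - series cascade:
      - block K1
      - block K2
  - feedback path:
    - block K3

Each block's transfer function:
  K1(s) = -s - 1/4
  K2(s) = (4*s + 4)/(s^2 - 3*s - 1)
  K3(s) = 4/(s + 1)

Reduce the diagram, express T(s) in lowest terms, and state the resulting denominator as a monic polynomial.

Answer: s^2 + 13*s + 3

Working:
Step 1. series reduction of K1, K2 = (-4*s^2 - 5*s - 1)/(s^2 - 3*s - 1)
Step 2. feedback reduction of (K1*K2), K3 = (-4*s^2 - 5*s - 1)/(s^2 + 13*s + 3)
Step 2 gives the fully reduced T(s), with no common factor left to cancel. The denominator is already monic (leading coefficient 1).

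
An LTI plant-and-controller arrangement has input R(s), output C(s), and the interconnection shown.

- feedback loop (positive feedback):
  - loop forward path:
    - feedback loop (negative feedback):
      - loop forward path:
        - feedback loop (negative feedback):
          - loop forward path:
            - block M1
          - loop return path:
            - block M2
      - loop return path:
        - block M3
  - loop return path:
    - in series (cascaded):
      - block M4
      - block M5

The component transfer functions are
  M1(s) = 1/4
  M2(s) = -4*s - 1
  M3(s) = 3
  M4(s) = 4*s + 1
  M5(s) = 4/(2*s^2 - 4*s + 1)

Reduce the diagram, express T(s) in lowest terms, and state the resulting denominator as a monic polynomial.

1. feedback reduction of M1, M2 -> (-1)/(4*s - 3)
2. collapse the loop ([M1/(1+M1*M2)] forward, M3 return) -> (-1)/(4*s - 6)
3. cascade M4, M5 -> (16*s + 4)/(2*s^2 - 4*s + 1)
4. collapse the loop ([[M1/(1+M1*M2)]/(1+[M1/(1+M1*M2)]*M3)] forward, (M4*M5) return) -> (-2*s^2 + 4*s - 1)/(8*s^3 - 28*s^2 + 44*s - 2)
Step 4 gives the fully reduced T(s), with no common factor left to cancel. The denominator's leading coefficient is 8, so divide each of its coefficients by 8 to get the monic form.

Hence the answer: s^3 - 7*s^2/2 + 11*s/2 - 1/4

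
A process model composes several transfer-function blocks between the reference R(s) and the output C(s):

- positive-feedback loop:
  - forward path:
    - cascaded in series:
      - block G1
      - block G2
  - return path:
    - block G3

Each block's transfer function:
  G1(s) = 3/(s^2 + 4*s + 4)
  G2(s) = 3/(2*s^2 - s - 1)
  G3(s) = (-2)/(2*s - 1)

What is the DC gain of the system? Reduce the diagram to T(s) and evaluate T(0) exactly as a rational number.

The answer is -9/22.

Reasoning:
Step 1. multiply G1, G2 (series); result 9/(2*s^4 + 7*s^3 + 3*s^2 - 8*s - 4)
Step 2. close the feedback loop around (G1*G2), G3; result (18*s - 9)/(4*s^5 + 12*s^4 - s^3 - 19*s^2 + 22)
That last expression is T(s); at s = 0 only the constant terms survive, so T(0) = -9/22.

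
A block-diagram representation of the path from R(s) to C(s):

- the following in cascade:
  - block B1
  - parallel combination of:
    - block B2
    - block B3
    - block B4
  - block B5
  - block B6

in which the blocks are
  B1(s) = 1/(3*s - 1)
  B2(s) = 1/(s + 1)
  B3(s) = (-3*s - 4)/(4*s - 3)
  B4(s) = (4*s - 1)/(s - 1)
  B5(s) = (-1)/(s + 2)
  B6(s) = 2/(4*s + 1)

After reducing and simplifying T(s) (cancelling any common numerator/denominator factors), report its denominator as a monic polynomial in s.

Reducing step by step:

[1] add B2, B3, B4 (parallel); result (13*s^3 - 17*s + 10)/(4*s^3 - 3*s^2 - 4*s + 3)
[2] cascade B1, (B2+B3+B4), B5, B6; result (-26*s^3 + 34*s - 20)/(48*s^6 + 56*s^5 - 129*s^4 - 55*s^3 + 87*s^2 - s - 6)
No further cancellation is possible in the step-2 result, so that is T(s). Its denominator becomes monic after dividing by the leading coefficient 48.

Answer: s^6 + 7*s^5/6 - 43*s^4/16 - 55*s^3/48 + 29*s^2/16 - s/48 - 1/8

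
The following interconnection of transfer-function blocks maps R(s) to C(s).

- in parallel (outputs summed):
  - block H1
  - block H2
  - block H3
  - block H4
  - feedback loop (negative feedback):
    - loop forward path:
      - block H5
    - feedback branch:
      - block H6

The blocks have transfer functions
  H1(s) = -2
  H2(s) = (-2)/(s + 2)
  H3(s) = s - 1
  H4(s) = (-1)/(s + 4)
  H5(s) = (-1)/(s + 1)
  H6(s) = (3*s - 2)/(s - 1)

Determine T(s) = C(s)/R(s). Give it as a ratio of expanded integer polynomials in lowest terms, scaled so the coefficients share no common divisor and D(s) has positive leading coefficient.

Step 1: feedback reduction of H5, H6; result (1 - s)/(s^2 - 3*s + 1)
Step 2: combine H1, H2, H3, H4, [H5/(1+H5*H6)] in parallel, giving the overall T(s)

Answer: (s^5 - 22*s^3 + 3*s^2 + 87*s - 26)/(s^4 + 3*s^3 - 9*s^2 - 18*s + 8)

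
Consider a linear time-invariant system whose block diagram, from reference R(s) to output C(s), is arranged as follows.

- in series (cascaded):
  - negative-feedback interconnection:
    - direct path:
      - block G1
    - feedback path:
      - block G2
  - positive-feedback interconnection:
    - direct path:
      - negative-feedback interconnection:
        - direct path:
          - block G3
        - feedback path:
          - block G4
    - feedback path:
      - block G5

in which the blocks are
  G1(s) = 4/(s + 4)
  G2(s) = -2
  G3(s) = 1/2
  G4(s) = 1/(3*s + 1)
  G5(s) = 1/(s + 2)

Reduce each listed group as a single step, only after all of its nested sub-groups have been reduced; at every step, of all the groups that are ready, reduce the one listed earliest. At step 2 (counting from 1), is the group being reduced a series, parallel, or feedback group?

Step 1. apply the feedback formula to G1, G2
Step 2. reduce the feedback loop with forward G3 and return G4
Step 3. feedback reduction of [G3/(1+G3*G4)], G5
Step 4. cascade [G1/(1+G1*G2)], [[G3/(1+G3*G4)]/(1-[G3/(1+G3*G4)]*G5)]
Step 2: feedback.

Hence the answer: feedback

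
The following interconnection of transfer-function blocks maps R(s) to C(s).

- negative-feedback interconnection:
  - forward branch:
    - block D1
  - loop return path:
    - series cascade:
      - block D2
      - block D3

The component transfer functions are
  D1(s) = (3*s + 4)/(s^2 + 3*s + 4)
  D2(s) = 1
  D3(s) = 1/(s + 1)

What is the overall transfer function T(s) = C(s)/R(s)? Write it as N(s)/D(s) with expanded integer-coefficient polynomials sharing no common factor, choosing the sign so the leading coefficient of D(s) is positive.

1. cascade D2, D3 gives 1/(s + 1)
2. reduce the feedback loop with forward D1 and return (D2*D3); the result is T(s) itself (integer coefficients, no common factor, positive leading denominator coefficient)

Final answer: (3*s^2 + 7*s + 4)/(s^3 + 4*s^2 + 10*s + 8)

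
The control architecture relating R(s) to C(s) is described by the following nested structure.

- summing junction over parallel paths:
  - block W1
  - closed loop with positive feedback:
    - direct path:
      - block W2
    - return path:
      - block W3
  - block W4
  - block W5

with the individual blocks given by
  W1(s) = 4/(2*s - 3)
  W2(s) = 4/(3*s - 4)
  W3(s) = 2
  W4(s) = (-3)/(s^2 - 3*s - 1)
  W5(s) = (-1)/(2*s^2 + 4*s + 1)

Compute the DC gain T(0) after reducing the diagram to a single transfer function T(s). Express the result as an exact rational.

Answer: 1/3

Working:
(1) feedback reduction of W2, W3 = 4/(3*s - 12)
(2) reduce the parallel group W1, [W2/(1-W2*W3)], W4, W5 = (40*s^5 - 202*s^4 + 37*s^3 + 673*s^2 + 142*s - 12)/(12*s^6 - 78*s^5 + 60*s^4 + 315*s^3 - 243*s^2 - 219*s - 36)
Evaluating the step-2 result (the overall T(s)) at s = 0 gives T(0) = -12/(-36) = 1/3.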